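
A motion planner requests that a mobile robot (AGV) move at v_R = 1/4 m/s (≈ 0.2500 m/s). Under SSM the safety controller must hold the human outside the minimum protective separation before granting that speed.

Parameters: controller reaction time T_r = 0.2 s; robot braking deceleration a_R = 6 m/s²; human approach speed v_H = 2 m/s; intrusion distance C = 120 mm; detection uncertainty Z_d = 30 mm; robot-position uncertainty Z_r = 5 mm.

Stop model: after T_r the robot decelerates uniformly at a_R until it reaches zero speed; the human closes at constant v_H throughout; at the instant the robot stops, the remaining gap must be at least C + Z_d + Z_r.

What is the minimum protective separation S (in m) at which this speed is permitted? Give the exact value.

T_s = v_R/a_R = (1/4)/6 = 0.0417 s
robot in T_r: 0.2500·0.2000 = 0.0500 m
robot covers 0.2500·0.0417 − ½·6.0000·0.0417² = 0.0052 m while stopping
human closes 2.0000·0.2417 = 0.4833 m
residual clearance needed = 0.1200+0.0300+0.0050 = 0.1550 m
S_min ≈ 0.0500+0.0052+0.4833+0.1550  ⇒  S_min = 3329/4800 m

S_min = 3329/4800 m = 0.6935 m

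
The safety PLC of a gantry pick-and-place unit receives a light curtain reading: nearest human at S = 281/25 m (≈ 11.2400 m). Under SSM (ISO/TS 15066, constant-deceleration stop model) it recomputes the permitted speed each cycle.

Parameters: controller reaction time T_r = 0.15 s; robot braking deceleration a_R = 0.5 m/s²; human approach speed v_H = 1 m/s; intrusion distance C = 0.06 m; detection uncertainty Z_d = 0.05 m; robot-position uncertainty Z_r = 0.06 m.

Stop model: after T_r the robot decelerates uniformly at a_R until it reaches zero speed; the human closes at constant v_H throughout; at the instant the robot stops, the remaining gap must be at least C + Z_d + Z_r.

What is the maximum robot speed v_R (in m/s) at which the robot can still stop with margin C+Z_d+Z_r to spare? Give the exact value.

collect terms ⇒ (1)·v_R² + (43/20)·v_R + (-273/25) = 0
  disc = (43/20)² − 4·(1)·(-273/25) = 19321/400 ; √disc = 139/20
  v_R = (−(43/20) + 139/20) / (2·(1)) = 12/5 m/s
check:
stop time T_s = (12/5)/(1/2) = 4.8000 s
robot covers v_R·T_r = 2.4000·0.1500 = 0.3600 m before braking
robot under decel: 2.4000²/(2·0.5000) = 5.7600 m
human over T_r+T_s: 1.0000·(0.1500+4.8000) = 4.9500 m
margins: 0.0600+0.0500+0.0600 = 0.1700 m
sum ≈ 0.3600+5.7600+4.9500+0.1700 ≈ 11.2400 m = S ✓

v_R_max = 12/5 m/s = 2.4000 m/s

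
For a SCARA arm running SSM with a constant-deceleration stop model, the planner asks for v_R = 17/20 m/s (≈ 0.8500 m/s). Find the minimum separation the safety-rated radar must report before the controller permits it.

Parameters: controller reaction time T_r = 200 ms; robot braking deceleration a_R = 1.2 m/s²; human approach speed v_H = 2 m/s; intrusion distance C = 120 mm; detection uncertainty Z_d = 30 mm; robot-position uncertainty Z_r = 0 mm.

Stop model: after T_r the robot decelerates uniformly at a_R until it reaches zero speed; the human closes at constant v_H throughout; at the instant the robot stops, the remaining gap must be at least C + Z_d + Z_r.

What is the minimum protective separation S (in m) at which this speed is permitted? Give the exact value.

stop time T_s = (17/20)/(6/5) = 0.7083 s
robot in T_r: 0.8500·0.2000 = 0.1700 m
robot covers 0.8500·0.7083 − ½·1.2000·0.7083² = 0.3010 m while stopping
human over T_r+T_s: 2.0000·(0.2000+0.7083) = 1.8167 m
residual clearance needed = 0.1200+0.0300+0.0000 = 0.1500 m
S_min ≈ 0.1700+0.3010+1.8167+0.1500  ⇒  S_min = 11701/4800 m

S_min = 11701/4800 m = 2.4377 m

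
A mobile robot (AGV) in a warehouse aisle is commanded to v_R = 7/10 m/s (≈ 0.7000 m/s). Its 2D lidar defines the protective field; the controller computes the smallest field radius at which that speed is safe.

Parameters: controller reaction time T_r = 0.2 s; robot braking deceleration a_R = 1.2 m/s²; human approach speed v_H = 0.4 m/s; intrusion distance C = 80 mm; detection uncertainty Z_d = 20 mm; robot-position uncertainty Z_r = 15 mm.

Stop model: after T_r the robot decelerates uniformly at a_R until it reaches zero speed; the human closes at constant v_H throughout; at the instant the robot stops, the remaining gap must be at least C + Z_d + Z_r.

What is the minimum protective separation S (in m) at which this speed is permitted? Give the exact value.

S_min = 309/400 m = 0.7725 m

stop time T_s = (7/10)/(6/5) = 0.5833 s
reaction-phase robot travel = 0.7000·0.2000 = 0.1400 m
robot covers 0.7000·0.5833 − ½·1.2000·0.5833² = 0.2042 m while stopping
human over T_r+T_s: 0.4000·(0.2000+0.5833) = 0.3133 m
C+Z_d+Z_r = 0.0800+0.0200+0.0150 = 0.1150 m
S_min ≈ 0.1400+0.2042+0.3133+0.1150  ⇒  S_min = 309/400 m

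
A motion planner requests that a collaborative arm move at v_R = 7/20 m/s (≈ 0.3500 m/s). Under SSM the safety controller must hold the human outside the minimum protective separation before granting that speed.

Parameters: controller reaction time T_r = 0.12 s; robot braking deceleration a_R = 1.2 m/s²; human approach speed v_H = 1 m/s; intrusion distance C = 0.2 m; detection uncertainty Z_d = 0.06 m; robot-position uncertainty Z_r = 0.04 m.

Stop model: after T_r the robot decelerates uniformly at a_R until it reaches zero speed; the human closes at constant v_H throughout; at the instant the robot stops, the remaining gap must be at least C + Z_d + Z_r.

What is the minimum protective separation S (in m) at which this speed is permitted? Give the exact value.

T_s = v_R/a_R = (7/20)/(6/5) = 0.2917 s
robot in T_r: 0.3500·0.1200 = 0.0420 m
robot under decel: 0.3500²/(2·1.2000) = 0.0510 m
human closes 1.0000·0.4117 = 0.4117 m
C+Z_d+Z_r = 0.2000+0.0600+0.0400 = 0.3000 m
S_min ≈ 0.0420+0.0510+0.4117+0.3000  ⇒  S_min = 19313/24000 m

S_min = 19313/24000 m = 0.8047 m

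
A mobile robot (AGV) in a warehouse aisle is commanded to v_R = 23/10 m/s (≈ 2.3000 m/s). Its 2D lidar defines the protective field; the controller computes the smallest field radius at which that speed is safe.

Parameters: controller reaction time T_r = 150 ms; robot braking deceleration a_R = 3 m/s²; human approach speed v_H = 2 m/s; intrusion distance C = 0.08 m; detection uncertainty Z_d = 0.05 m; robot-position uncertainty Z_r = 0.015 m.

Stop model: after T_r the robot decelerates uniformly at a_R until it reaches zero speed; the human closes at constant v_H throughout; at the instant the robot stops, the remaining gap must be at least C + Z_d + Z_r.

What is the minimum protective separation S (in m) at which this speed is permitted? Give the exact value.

S_min = 641/200 m = 3.2050 m

T_s = v_R/a_R = (23/10)/3 = 0.7667 s
robot covers v_R·T_r = 2.3000·0.1500 = 0.3450 m before braking
braking distance = 2.3000²/(2·3.0000) = 0.8817 m
human over T_r+T_s: 2.0000·(0.1500+0.7667) = 1.8333 m
residual clearance needed = 0.0800+0.0500+0.0150 = 0.1450 m
S_min ≈ 0.3450+0.8817+1.8333+0.1450  ⇒  S_min = 641/200 m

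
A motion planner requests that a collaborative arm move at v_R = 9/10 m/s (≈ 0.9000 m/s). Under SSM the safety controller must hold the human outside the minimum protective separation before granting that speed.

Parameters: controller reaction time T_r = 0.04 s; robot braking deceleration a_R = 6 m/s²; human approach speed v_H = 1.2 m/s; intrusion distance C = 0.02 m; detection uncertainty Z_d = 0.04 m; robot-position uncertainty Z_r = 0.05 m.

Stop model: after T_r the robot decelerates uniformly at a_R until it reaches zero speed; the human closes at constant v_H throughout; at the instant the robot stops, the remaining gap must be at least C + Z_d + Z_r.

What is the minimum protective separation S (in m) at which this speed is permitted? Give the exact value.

T_s = v_R/a_R = (9/10)/6 = 0.1500 s
robot covers v_R·T_r = 0.9000·0.0400 = 0.0360 m before braking
braking distance = 0.9000²/(2·6.0000) = 0.0675 m
human closes 1.2000·0.1900 = 0.2280 m
residual clearance needed = 0.0200+0.0400+0.0500 = 0.1100 m
S_min ≈ 0.0360+0.0675+0.2280+0.1100  ⇒  S_min = 883/2000 m

S_min = 883/2000 m = 0.4415 m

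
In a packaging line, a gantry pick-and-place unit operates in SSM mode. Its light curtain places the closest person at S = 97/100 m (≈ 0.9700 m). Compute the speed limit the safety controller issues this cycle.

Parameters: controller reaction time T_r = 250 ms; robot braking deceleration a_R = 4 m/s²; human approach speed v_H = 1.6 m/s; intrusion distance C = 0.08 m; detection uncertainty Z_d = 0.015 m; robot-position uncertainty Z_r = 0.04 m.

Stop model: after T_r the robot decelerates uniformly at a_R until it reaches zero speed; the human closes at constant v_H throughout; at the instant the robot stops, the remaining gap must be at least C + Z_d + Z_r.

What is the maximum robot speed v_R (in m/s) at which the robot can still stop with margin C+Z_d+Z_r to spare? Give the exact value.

collect terms ⇒ (1/8)·v_R² + (13/20)·v_R + (-87/200) = 0
  disc = (13/20)² − 4·(1/8)·(-87/200) = 16/25 ; √disc = 4/5
  v_R = (−(13/20) + 4/5) / (2·(1/8)) = 3/5 m/s
check:
braking lasts T_s = (3/5)/4 = 0.1500 s
reaction-phase robot travel = 0.6000·0.2500 = 0.1500 m
robot covers 0.6000·0.1500 − ½·4.0000·0.1500² = 0.0450 m while stopping
human over T_r+T_s: 1.6000·(0.2500+0.1500) = 0.6400 m
residual clearance needed = 0.0800+0.0150+0.0400 = 0.1350 m
sum ≈ 0.1500+0.0450+0.6400+0.1350 ≈ 0.9700 m = S ✓

v_R_max = 3/5 m/s = 0.6000 m/s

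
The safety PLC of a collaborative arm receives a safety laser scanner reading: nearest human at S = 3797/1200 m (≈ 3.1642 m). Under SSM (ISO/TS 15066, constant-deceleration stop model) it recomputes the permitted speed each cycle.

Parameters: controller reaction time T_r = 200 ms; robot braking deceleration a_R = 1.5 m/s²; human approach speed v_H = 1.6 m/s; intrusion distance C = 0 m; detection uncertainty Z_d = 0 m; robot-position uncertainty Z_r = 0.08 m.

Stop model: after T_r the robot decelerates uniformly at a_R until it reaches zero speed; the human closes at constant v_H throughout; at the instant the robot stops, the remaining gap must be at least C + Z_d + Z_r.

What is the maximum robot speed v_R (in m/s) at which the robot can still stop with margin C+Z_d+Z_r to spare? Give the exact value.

v_R_max = 31/20 m/s = 1.5500 m/s

quadratic (1/3)·v² + (19/15)·v + (-3317/1200) = 0
  disc = (19/15)² − 4·(1/3)·(-3317/1200) = 529/100 ; √disc = 23/10
  v_R = (−(19/15) + 23/10) / (2·(1/3)) = 31/20 m/s
check:
braking lasts T_s = (31/20)/(3/2) = 1.0333 s
robot covers v_R·T_r = 1.5500·0.2000 = 0.3100 m before braking
braking distance = 1.5500²/(2·1.5000) = 0.8008 m
human closes 1.6000·1.2333 = 1.9733 m
margins: 0.0000+0.0000+0.0800 = 0.0800 m
sum ≈ 0.3100+0.8008+1.9733+0.0800 ≈ 3.1642 m = S ✓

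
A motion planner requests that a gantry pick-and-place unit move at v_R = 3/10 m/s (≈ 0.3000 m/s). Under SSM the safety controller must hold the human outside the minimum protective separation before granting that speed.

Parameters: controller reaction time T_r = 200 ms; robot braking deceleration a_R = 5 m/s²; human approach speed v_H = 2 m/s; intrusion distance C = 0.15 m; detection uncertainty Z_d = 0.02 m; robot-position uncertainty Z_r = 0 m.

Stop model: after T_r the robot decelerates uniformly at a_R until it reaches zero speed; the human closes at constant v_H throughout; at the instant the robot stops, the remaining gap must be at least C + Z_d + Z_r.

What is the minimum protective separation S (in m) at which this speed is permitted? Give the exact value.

braking lasts T_s = (3/10)/5 = 0.0600 s
robot covers v_R·T_r = 0.3000·0.2000 = 0.0600 m before braking
robot covers 0.3000·0.0600 − ½·5.0000·0.0600² = 0.0090 m while stopping
person approaches 2.0000·(0.2000+0.0600) = 0.5200 m
margins: 0.1500+0.0200+0.0000 = 0.1700 m
S_min ≈ 0.0600+0.0090+0.5200+0.1700  ⇒  S_min = 759/1000 m

S_min = 759/1000 m = 0.7590 m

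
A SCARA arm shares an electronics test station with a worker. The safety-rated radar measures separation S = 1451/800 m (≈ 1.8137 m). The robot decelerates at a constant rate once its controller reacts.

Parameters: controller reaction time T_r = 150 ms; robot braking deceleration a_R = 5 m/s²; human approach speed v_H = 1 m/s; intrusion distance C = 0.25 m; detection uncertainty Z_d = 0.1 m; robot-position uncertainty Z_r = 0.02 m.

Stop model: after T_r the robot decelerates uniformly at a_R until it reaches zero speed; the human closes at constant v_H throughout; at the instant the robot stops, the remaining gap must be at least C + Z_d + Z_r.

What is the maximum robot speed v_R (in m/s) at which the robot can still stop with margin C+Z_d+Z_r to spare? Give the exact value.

v_R_max = 9/4 m/s = 2.2500 m/s

at the boundary: (1/10)·v² + (7/20)·v + (-207/160) = 0
  disc = (7/20)² − 4·(1/10)·(-207/160) = 16/25 ; √disc = 4/5
  v_R = (−(7/20) + 4/5) / (2·(1/10)) = 9/4 m/s
check:
T_s = v_R/a_R = (9/4)/5 = 0.4500 s
robot covers v_R·T_r = 2.2500·0.1500 = 0.3375 m before braking
braking distance = 2.2500²/(2·5.0000) = 0.5062 m
person approaches 1.0000·(0.1500+0.4500) = 0.6000 m
C+Z_d+Z_r = 0.2500+0.1000+0.0200 = 0.3700 m
sum ≈ 0.3375+0.5062+0.6000+0.3700 ≈ 1.8137 m = S ✓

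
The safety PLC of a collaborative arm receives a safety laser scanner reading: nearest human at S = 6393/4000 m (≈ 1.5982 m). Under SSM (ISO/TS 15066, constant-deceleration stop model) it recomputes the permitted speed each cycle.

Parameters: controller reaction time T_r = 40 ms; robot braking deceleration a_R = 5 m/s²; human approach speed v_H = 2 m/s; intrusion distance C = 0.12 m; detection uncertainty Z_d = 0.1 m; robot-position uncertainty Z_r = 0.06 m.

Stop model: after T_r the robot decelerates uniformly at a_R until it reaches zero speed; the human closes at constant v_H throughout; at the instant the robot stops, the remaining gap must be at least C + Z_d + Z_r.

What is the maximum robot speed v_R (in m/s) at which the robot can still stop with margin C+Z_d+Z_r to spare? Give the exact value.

at the boundary: (1/10)·v² + (11/25)·v + (-4953/4000) = 0
  disc = (11/25)² − 4·(1/10)·(-4953/4000) = 6889/10000 ; √disc = 83/100
  v_R = (−(11/25) + 83/100) / (2·(1/10)) = 39/20 m/s
check:
T_s = v_R/a_R = (39/20)/5 = 0.3900 s
robot covers v_R·T_r = 1.9500·0.0400 = 0.0780 m before braking
braking distance = 1.9500²/(2·5.0000) = 0.3802 m
human over T_r+T_s: 2.0000·(0.0400+0.3900) = 0.8600 m
C+Z_d+Z_r = 0.1200+0.1000+0.0600 = 0.2800 m
sum ≈ 0.0780+0.3802+0.8600+0.2800 ≈ 1.5982 m = S ✓

v_R_max = 39/20 m/s = 1.9500 m/s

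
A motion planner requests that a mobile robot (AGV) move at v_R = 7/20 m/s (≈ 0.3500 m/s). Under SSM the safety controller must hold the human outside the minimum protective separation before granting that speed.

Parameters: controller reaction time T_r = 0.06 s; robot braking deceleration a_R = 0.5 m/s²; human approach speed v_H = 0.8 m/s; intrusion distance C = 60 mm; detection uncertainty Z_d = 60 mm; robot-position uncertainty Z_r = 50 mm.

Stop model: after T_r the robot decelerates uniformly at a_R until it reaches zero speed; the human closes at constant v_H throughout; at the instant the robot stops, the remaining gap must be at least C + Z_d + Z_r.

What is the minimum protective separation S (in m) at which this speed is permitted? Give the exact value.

braking lasts T_s = (7/20)/(1/2) = 0.7000 s
reaction-phase robot travel = 0.3500·0.0600 = 0.0210 m
robot covers 0.3500·0.7000 − ½·0.5000·0.7000² = 0.1225 m while stopping
human over T_r+T_s: 0.8000·(0.0600+0.7000) = 0.6080 m
residual clearance needed = 0.0600+0.0600+0.0500 = 0.1700 m
S_min ≈ 0.0210+0.1225+0.6080+0.1700  ⇒  S_min = 1843/2000 m

S_min = 1843/2000 m = 0.9215 m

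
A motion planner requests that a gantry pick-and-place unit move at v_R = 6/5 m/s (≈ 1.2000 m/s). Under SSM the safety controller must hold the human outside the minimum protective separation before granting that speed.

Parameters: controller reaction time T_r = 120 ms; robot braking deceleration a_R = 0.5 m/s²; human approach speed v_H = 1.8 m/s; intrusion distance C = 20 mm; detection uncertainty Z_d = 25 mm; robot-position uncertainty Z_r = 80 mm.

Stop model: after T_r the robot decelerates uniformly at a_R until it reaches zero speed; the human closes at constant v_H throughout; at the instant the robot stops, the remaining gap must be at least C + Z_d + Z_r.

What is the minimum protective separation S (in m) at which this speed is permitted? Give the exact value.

T_s = v_R/a_R = (6/5)/(1/2) = 2.4000 s
robot covers v_R·T_r = 1.2000·0.1200 = 0.1440 m before braking
robot covers 1.2000·2.4000 − ½·0.5000·2.4000² = 1.4400 m while stopping
human over T_r+T_s: 1.8000·(0.1200+2.4000) = 4.5360 m
margins: 0.0200+0.0250+0.0800 = 0.1250 m
S_min ≈ 0.1440+1.4400+4.5360+0.1250  ⇒  S_min = 1249/200 m

S_min = 1249/200 m = 6.2450 m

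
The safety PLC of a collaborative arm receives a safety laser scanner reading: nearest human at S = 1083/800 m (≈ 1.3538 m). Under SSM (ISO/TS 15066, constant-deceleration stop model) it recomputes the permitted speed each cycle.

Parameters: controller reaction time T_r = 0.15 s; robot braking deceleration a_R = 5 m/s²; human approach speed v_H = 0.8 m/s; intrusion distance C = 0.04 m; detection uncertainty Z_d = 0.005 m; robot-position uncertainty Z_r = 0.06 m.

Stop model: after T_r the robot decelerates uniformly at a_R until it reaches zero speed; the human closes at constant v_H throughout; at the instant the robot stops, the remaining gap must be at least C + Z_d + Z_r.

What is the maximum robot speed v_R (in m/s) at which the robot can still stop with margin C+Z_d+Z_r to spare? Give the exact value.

v_R_max = 43/20 m/s = 2.1500 m/s

quadratic (1/10)·v² + (31/100)·v + (-903/800) = 0
  disc = (31/100)² − 4·(1/10)·(-903/800) = 1369/2500 ; √disc = 37/50
  v_R = (−(31/100) + 37/50) / (2·(1/10)) = 43/20 m/s
check:
T_s = v_R/a_R = (43/20)/5 = 0.4300 s
robot covers v_R·T_r = 2.1500·0.1500 = 0.3225 m before braking
braking distance = 2.1500²/(2·5.0000) = 0.4622 m
human closes 0.8000·0.5800 = 0.4640 m
margins: 0.0400+0.0050+0.0600 = 0.1050 m
sum ≈ 0.3225+0.4622+0.4640+0.1050 ≈ 1.3538 m = S ✓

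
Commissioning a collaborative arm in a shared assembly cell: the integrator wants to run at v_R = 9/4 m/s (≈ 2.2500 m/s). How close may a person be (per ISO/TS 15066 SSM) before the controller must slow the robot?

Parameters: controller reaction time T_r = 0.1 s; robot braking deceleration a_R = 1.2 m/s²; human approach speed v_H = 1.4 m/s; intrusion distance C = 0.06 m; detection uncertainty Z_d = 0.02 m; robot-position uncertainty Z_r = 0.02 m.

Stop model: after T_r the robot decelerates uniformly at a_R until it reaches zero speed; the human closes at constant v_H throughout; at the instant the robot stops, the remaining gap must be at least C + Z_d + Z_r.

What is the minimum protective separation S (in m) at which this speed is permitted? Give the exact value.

stop time T_s = (9/4)/(6/5) = 1.8750 s
robot in T_r: 2.2500·0.1000 = 0.2250 m
robot under decel: 2.2500²/(2·1.2000) = 2.1094 m
person approaches 1.4000·(0.1000+1.8750) = 2.7650 m
C+Z_d+Z_r = 0.0600+0.0200+0.0200 = 0.1000 m
S_min ≈ 0.2250+2.1094+2.7650+0.1000  ⇒  S_min = 8319/1600 m

S_min = 8319/1600 m = 5.1994 m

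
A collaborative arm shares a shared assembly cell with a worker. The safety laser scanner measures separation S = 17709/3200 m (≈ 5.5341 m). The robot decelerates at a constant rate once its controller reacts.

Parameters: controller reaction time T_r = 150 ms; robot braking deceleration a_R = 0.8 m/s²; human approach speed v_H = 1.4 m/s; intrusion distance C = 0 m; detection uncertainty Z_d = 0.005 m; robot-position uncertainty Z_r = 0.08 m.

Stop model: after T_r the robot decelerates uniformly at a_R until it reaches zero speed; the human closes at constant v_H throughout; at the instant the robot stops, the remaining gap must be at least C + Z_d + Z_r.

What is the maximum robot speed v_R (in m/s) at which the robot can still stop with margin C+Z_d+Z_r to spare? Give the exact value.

v_R_max = 7/4 m/s = 1.7500 m/s

quadratic (5/8)·v² + (19/10)·v + (-3353/640) = 0
  disc = (19/10)² − 4·(5/8)·(-3353/640) = 106929/6400 ; √disc = 327/80
  v_R = (−(19/10) + 327/80) / (2·(5/8)) = 7/4 m/s
check:
T_s = v_R/a_R = (7/4)/(4/5) = 2.1875 s
robot in T_r: 1.7500·0.1500 = 0.2625 m
robot under decel: 1.7500²/(2·0.8000) = 1.9141 m
person approaches 1.4000·(0.1500+2.1875) = 3.2725 m
C+Z_d+Z_r = 0.0000+0.0050+0.0800 = 0.0850 m
sum ≈ 0.2625+1.9141+3.2725+0.0850 ≈ 5.5341 m = S ✓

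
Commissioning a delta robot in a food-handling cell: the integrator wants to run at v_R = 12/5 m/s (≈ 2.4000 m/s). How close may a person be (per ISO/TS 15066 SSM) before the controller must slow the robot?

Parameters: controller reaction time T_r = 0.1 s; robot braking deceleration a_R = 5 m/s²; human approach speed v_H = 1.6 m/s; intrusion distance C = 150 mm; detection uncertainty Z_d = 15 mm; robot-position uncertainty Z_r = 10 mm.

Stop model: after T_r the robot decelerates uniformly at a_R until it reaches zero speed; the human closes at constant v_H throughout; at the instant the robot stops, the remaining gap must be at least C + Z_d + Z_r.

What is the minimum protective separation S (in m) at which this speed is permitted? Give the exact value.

S_min = 1919/1000 m = 1.9190 m

braking lasts T_s = (12/5)/5 = 0.4800 s
robot covers v_R·T_r = 2.4000·0.1000 = 0.2400 m before braking
braking distance = 2.4000²/(2·5.0000) = 0.5760 m
human over T_r+T_s: 1.6000·(0.1000+0.4800) = 0.9280 m
residual clearance needed = 0.1500+0.0150+0.0100 = 0.1750 m
S_min ≈ 0.2400+0.5760+0.9280+0.1750  ⇒  S_min = 1919/1000 m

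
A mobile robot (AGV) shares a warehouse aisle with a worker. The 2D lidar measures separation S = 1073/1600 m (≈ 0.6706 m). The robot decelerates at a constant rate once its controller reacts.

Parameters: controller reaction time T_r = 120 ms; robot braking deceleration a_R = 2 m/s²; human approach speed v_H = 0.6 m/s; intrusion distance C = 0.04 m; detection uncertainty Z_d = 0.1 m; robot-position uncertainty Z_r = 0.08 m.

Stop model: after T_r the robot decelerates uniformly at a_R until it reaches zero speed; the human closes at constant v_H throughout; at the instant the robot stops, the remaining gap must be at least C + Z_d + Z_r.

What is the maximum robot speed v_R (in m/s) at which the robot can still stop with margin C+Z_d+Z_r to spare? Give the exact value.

v_R_max = 13/20 m/s = 0.6500 m/s

collect terms ⇒ (1/4)·v_R² + (21/50)·v_R + (-3029/8000) = 0
  disc = (21/50)² − 4·(1/4)·(-3029/8000) = 22201/40000 ; √disc = 149/200
  v_R = (−(21/50) + 149/200) / (2·(1/4)) = 13/20 m/s
check:
stop time T_s = (13/20)/2 = 0.3250 s
robot covers v_R·T_r = 0.6500·0.1200 = 0.0780 m before braking
robot under decel: 0.6500²/(2·2.0000) = 0.1056 m
person approaches 0.6000·(0.1200+0.3250) = 0.2670 m
C+Z_d+Z_r = 0.0400+0.1000+0.0800 = 0.2200 m
sum ≈ 0.0780+0.1056+0.2670+0.2200 ≈ 0.6706 m = S ✓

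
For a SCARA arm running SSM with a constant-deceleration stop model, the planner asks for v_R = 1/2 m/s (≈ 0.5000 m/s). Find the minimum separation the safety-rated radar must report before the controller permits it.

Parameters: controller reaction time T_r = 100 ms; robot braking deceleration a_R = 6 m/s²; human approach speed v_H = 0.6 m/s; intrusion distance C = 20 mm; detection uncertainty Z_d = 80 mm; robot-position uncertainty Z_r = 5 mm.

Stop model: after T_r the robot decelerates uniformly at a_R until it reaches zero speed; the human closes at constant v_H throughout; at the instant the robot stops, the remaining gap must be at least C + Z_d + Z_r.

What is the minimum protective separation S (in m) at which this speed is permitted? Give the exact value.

S_min = 343/1200 m = 0.2858 m

stop time T_s = (1/2)/6 = 0.0833 s
reaction-phase robot travel = 0.5000·0.1000 = 0.0500 m
braking distance = 0.5000²/(2·6.0000) = 0.0208 m
human over T_r+T_s: 0.6000·(0.1000+0.0833) = 0.1100 m
C+Z_d+Z_r = 0.0200+0.0800+0.0050 = 0.1050 m
S_min ≈ 0.0500+0.0208+0.1100+0.1050  ⇒  S_min = 343/1200 m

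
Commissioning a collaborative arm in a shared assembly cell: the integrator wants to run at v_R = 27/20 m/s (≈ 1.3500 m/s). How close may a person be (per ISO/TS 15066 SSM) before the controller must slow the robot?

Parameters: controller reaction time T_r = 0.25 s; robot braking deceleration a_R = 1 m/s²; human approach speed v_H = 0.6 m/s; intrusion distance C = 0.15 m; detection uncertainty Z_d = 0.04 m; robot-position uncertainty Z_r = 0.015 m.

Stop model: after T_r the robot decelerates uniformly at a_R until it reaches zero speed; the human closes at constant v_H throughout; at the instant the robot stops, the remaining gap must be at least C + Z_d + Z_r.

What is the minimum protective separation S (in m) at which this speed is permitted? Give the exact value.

S_min = 1931/800 m = 2.4137 m

T_s = v_R/a_R = (27/20)/1 = 1.3500 s
reaction-phase robot travel = 1.3500·0.2500 = 0.3375 m
robot under decel: 1.3500²/(2·1.0000) = 0.9113 m
person approaches 0.6000·(0.2500+1.3500) = 0.9600 m
residual clearance needed = 0.1500+0.0400+0.0150 = 0.2050 m
S_min ≈ 0.3375+0.9113+0.9600+0.2050  ⇒  S_min = 1931/800 m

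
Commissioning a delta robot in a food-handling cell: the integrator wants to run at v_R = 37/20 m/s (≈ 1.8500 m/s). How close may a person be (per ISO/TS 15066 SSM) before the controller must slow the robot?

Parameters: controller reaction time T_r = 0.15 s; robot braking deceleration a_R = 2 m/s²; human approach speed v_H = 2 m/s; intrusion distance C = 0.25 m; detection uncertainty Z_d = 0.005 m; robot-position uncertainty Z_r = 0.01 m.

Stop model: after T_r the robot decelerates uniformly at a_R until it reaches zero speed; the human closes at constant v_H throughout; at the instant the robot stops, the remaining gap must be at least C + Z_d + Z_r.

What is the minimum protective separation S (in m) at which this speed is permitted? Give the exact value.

T_s = v_R/a_R = (37/20)/2 = 0.9250 s
robot in T_r: 1.8500·0.1500 = 0.2775 m
braking distance = 1.8500²/(2·2.0000) = 0.8556 m
human closes 2.0000·1.0750 = 2.1500 m
margins: 0.2500+0.0050+0.0100 = 0.2650 m
S_min ≈ 0.2775+0.8556+2.1500+0.2650  ⇒  S_min = 5677/1600 m

S_min = 5677/1600 m = 3.5481 m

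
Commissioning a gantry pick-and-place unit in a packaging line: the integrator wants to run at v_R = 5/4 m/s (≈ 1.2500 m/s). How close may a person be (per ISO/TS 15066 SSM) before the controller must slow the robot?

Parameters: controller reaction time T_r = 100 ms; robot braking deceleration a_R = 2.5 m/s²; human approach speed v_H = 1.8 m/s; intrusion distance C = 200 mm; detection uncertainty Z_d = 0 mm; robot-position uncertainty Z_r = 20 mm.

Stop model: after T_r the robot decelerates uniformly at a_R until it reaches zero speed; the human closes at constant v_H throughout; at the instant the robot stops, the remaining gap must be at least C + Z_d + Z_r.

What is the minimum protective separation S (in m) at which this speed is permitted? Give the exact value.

T_s = v_R/a_R = (5/4)/(5/2) = 0.5000 s
robot covers v_R·T_r = 1.2500·0.1000 = 0.1250 m before braking
braking distance = 1.2500²/(2·2.5000) = 0.3125 m
person approaches 1.8000·(0.1000+0.5000) = 1.0800 m
C+Z_d+Z_r = 0.2000+0.0000+0.0200 = 0.2200 m
S_min ≈ 0.1250+0.3125+1.0800+0.2200  ⇒  S_min = 139/80 m

S_min = 139/80 m = 1.7375 m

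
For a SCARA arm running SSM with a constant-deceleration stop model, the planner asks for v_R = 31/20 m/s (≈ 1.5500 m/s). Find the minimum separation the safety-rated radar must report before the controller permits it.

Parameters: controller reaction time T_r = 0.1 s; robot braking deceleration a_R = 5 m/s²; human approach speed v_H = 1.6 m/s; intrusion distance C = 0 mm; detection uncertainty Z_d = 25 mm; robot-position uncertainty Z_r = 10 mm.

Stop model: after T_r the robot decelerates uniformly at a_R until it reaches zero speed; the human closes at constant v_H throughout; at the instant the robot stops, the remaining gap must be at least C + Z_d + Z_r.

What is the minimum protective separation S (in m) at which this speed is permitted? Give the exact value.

braking lasts T_s = (31/20)/5 = 0.3100 s
reaction-phase robot travel = 1.5500·0.1000 = 0.1550 m
robot under decel: 1.5500²/(2·5.0000) = 0.2402 m
human closes 1.6000·0.4100 = 0.6560 m
margins: 0.0000+0.0250+0.0100 = 0.0350 m
S_min ≈ 0.1550+0.2402+0.6560+0.0350  ⇒  S_min = 869/800 m

S_min = 869/800 m = 1.0862 m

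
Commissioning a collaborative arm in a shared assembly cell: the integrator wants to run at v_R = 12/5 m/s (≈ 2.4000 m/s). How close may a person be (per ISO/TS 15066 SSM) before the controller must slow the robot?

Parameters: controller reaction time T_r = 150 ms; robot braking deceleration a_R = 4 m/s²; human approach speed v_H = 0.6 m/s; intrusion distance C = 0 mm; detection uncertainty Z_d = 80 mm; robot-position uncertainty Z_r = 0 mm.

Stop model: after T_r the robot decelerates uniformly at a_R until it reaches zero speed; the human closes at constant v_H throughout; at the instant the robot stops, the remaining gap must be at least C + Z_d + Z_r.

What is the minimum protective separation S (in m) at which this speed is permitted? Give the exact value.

S_min = 161/100 m = 1.6100 m

stop time T_s = (12/5)/4 = 0.6000 s
reaction-phase robot travel = 2.4000·0.1500 = 0.3600 m
robot covers 2.4000·0.6000 − ½·4.0000·0.6000² = 0.7200 m while stopping
human over T_r+T_s: 0.6000·(0.1500+0.6000) = 0.4500 m
margins: 0.0000+0.0800+0.0000 = 0.0800 m
S_min ≈ 0.3600+0.7200+0.4500+0.0800  ⇒  S_min = 161/100 m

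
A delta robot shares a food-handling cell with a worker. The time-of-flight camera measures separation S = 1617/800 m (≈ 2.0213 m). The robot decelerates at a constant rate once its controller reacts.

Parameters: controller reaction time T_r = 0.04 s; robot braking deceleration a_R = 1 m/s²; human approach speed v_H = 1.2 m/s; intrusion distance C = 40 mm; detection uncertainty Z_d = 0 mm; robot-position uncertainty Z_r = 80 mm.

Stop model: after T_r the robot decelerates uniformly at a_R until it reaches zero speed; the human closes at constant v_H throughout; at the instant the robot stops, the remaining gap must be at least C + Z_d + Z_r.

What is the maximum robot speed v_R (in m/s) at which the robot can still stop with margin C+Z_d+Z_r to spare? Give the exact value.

at the boundary: (1/2)·v² + (31/25)·v + (-7413/4000) = 0
  disc = (31/25)² − 4·(1/2)·(-7413/4000) = 52441/10000 ; √disc = 229/100
  v_R = (−(31/25) + 229/100) / (2·(1/2)) = 21/20 m/s
check:
T_s = v_R/a_R = (21/20)/1 = 1.0500 s
robot in T_r: 1.0500·0.0400 = 0.0420 m
braking distance = 1.0500²/(2·1.0000) = 0.5513 m
person approaches 1.2000·(0.0400+1.0500) = 1.3080 m
C+Z_d+Z_r = 0.0400+0.0000+0.0800 = 0.1200 m
sum ≈ 0.0420+0.5513+1.3080+0.1200 ≈ 2.0213 m = S ✓

v_R_max = 21/20 m/s = 1.0500 m/s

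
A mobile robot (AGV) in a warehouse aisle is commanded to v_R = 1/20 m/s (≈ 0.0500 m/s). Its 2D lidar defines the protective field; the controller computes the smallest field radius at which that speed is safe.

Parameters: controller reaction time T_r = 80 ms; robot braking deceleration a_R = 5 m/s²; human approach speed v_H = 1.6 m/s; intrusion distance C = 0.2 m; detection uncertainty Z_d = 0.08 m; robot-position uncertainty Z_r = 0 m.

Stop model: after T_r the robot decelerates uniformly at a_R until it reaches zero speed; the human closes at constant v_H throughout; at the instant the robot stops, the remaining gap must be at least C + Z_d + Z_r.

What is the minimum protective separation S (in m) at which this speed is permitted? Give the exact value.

S_min = 1713/4000 m = 0.4283 m

T_s = v_R/a_R = (1/20)/5 = 0.0100 s
robot in T_r: 0.0500·0.0800 = 0.0040 m
robot under decel: 0.0500²/(2·5.0000) = 0.0003 m
person approaches 1.6000·(0.0800+0.0100) = 0.1440 m
C+Z_d+Z_r = 0.2000+0.0800+0.0000 = 0.2800 m
S_min ≈ 0.0040+0.0003+0.1440+0.2800  ⇒  S_min = 1713/4000 m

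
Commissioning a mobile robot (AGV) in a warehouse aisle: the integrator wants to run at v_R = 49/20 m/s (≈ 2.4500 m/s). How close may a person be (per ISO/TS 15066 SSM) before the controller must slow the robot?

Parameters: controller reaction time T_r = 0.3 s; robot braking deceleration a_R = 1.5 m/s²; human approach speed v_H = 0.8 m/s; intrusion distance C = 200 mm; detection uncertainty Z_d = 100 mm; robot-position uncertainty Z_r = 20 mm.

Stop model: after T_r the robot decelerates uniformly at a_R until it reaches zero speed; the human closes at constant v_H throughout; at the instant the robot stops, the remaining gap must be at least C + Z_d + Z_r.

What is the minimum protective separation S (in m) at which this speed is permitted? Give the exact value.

S_min = 1841/400 m = 4.6025 m

stop time T_s = (49/20)/(3/2) = 1.6333 s
reaction-phase robot travel = 2.4500·0.3000 = 0.7350 m
robot under decel: 2.4500²/(2·1.5000) = 2.0008 m
person approaches 0.8000·(0.3000+1.6333) = 1.5467 m
C+Z_d+Z_r = 0.2000+0.1000+0.0200 = 0.3200 m
S_min ≈ 0.7350+2.0008+1.5467+0.3200  ⇒  S_min = 1841/400 m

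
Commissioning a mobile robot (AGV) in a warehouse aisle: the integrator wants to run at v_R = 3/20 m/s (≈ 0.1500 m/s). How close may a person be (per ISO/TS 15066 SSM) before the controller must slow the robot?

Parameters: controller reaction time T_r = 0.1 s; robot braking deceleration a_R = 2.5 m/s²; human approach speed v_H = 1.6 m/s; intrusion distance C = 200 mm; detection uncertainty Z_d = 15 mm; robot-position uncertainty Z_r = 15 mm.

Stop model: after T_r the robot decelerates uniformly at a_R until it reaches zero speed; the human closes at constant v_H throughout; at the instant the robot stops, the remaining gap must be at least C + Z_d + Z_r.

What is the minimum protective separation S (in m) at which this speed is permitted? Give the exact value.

S_min = 1011/2000 m = 0.5055 m

stop time T_s = (3/20)/(5/2) = 0.0600 s
robot covers v_R·T_r = 0.1500·0.1000 = 0.0150 m before braking
robot covers 0.1500·0.0600 − ½·2.5000·0.0600² = 0.0045 m while stopping
person approaches 1.6000·(0.1000+0.0600) = 0.2560 m
residual clearance needed = 0.2000+0.0150+0.0150 = 0.2300 m
S_min ≈ 0.0150+0.0045+0.2560+0.2300  ⇒  S_min = 1011/2000 m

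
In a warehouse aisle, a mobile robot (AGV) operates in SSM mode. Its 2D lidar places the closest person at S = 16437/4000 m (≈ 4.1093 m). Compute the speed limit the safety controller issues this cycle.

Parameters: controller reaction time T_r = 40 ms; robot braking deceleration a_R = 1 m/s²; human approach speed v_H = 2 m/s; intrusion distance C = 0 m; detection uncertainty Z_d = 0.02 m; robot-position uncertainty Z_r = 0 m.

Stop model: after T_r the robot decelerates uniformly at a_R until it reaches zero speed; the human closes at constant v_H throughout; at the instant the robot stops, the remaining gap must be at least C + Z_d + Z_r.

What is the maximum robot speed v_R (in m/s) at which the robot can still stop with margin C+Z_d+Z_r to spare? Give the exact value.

v_R_max = 29/20 m/s = 1.4500 m/s

quadratic (1/2)·v² + (51/25)·v + (-16037/4000) = 0
  disc = (51/25)² − 4·(1/2)·(-16037/4000) = 121801/10000 ; √disc = 349/100
  v_R = (−(51/25) + 349/100) / (2·(1/2)) = 29/20 m/s
check:
stop time T_s = (29/20)/1 = 1.4500 s
robot in T_r: 1.4500·0.0400 = 0.0580 m
braking distance = 1.4500²/(2·1.0000) = 1.0513 m
human over T_r+T_s: 2.0000·(0.0400+1.4500) = 2.9800 m
C+Z_d+Z_r = 0.0000+0.0200+0.0000 = 0.0200 m
sum ≈ 0.0580+1.0513+2.9800+0.0200 ≈ 4.1093 m = S ✓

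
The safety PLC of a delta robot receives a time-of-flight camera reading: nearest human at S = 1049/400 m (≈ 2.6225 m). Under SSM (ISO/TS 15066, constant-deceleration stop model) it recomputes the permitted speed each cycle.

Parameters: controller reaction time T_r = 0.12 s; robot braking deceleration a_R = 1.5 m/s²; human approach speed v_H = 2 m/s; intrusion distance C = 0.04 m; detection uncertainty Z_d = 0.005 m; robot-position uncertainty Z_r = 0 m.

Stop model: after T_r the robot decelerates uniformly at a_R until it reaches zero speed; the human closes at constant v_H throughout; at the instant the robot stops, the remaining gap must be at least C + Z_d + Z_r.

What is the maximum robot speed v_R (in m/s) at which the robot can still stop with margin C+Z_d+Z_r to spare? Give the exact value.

quadratic (1/3)·v² + (109/75)·v + (-187/80) = 0
  disc = (109/75)² − 4·(1/3)·(-187/80) = 117649/22500 ; √disc = 343/150
  v_R = (−(109/75) + 343/150) / (2·(1/3)) = 5/4 m/s
check:
stop time T_s = (5/4)/(3/2) = 0.8333 s
robot covers v_R·T_r = 1.2500·0.1200 = 0.1500 m before braking
braking distance = 1.2500²/(2·1.5000) = 0.5208 m
human closes 2.0000·0.9533 = 1.9067 m
margins: 0.0400+0.0050+0.0000 = 0.0450 m
sum ≈ 0.1500+0.5208+1.9067+0.0450 ≈ 2.6225 m = S ✓

v_R_max = 5/4 m/s = 1.2500 m/s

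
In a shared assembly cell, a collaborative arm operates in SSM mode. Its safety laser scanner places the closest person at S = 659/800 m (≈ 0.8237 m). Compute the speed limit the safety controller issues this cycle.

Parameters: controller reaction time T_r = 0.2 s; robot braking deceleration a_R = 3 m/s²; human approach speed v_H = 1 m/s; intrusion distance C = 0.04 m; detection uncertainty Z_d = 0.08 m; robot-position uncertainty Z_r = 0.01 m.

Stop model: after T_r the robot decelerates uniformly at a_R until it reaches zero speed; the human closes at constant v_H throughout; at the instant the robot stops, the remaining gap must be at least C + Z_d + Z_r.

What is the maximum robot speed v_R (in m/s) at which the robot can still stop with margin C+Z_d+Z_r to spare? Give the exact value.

at the boundary: (1/6)·v² + (8/15)·v + (-79/160) = 0
  disc = (8/15)² − 4·(1/6)·(-79/160) = 2209/3600 ; √disc = 47/60
  v_R = (−(8/15) + 47/60) / (2·(1/6)) = 3/4 m/s
check:
braking lasts T_s = (3/4)/3 = 0.2500 s
robot in T_r: 0.7500·0.2000 = 0.1500 m
braking distance = 0.7500²/(2·3.0000) = 0.0938 m
human closes 1.0000·0.4500 = 0.4500 m
margins: 0.0400+0.0800+0.0100 = 0.1300 m
sum ≈ 0.1500+0.0938+0.4500+0.1300 ≈ 0.8237 m = S ✓

v_R_max = 3/4 m/s = 0.7500 m/s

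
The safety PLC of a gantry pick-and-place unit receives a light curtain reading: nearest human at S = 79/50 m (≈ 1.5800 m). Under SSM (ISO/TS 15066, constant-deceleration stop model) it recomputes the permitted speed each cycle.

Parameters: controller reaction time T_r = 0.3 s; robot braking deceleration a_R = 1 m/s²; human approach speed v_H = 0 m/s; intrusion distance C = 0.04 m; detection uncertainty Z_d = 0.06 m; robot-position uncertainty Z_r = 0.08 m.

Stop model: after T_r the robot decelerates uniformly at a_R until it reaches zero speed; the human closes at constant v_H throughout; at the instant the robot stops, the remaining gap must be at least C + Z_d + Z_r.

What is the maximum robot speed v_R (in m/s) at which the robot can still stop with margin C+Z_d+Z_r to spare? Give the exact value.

quadratic (1/2)·v² + (3/10)·v + (-7/5) = 0
  disc = (3/10)² − 4·(1/2)·(-7/5) = 289/100 ; √disc = 17/10
  v_R = (−(3/10) + 17/10) / (2·(1/2)) = 7/5 m/s
check:
stop time T_s = (7/5)/1 = 1.4000 s
robot in T_r: 1.4000·0.3000 = 0.4200 m
robot covers 1.4000·1.4000 − ½·1.0000·1.4000² = 0.9800 m while stopping
person approaches 0.0000·(0.3000+1.4000) = 0.0000 m
C+Z_d+Z_r = 0.0400+0.0600+0.0800 = 0.1800 m
sum ≈ 0.4200+0.9800+0.0000+0.1800 ≈ 1.5800 m = S ✓

v_R_max = 7/5 m/s = 1.4000 m/s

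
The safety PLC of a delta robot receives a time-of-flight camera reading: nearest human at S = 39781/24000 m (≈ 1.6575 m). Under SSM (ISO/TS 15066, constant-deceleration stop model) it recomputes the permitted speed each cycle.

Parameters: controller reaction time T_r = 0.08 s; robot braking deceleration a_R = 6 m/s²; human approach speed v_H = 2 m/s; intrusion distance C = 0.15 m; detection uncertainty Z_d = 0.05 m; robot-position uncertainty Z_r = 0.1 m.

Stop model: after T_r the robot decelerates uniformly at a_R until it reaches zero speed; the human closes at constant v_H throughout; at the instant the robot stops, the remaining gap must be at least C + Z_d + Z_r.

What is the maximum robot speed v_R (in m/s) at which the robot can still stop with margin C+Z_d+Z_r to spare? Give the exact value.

at the boundary: (1/12)·v² + (31/75)·v + (-28741/24000) = 0
  disc = (31/75)² − 4·(1/12)·(-28741/24000) = 22801/40000 ; √disc = 151/200
  v_R = (−(31/75) + 151/200) / (2·(1/12)) = 41/20 m/s
check:
braking lasts T_s = (41/20)/6 = 0.3417 s
robot covers v_R·T_r = 2.0500·0.0800 = 0.1640 m before braking
robot covers 2.0500·0.3417 − ½·6.0000·0.3417² = 0.3502 m while stopping
person approaches 2.0000·(0.0800+0.3417) = 0.8433 m
residual clearance needed = 0.1500+0.0500+0.1000 = 0.3000 m
sum ≈ 0.1640+0.3502+0.8433+0.3000 ≈ 1.6575 m = S ✓

v_R_max = 41/20 m/s = 2.0500 m/s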